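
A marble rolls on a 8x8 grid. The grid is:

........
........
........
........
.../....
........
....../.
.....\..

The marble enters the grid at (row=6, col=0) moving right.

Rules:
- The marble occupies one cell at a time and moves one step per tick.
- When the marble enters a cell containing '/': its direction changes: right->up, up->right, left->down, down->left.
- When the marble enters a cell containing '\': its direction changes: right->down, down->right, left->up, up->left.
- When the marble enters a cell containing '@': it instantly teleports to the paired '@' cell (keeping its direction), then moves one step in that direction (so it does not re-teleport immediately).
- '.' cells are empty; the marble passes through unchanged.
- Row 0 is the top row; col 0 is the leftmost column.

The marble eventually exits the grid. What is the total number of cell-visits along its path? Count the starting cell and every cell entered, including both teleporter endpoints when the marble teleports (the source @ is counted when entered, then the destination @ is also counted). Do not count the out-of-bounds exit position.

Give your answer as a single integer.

Answer: 13

Derivation:
Step 1: enter (6,0), '.' pass, move right to (6,1)
Step 2: enter (6,1), '.' pass, move right to (6,2)
Step 3: enter (6,2), '.' pass, move right to (6,3)
Step 4: enter (6,3), '.' pass, move right to (6,4)
Step 5: enter (6,4), '.' pass, move right to (6,5)
Step 6: enter (6,5), '.' pass, move right to (6,6)
Step 7: enter (6,6), '/' deflects right->up, move up to (5,6)
Step 8: enter (5,6), '.' pass, move up to (4,6)
Step 9: enter (4,6), '.' pass, move up to (3,6)
Step 10: enter (3,6), '.' pass, move up to (2,6)
Step 11: enter (2,6), '.' pass, move up to (1,6)
Step 12: enter (1,6), '.' pass, move up to (0,6)
Step 13: enter (0,6), '.' pass, move up to (-1,6)
Step 14: at (-1,6) — EXIT via top edge, pos 6
Path length (cell visits): 13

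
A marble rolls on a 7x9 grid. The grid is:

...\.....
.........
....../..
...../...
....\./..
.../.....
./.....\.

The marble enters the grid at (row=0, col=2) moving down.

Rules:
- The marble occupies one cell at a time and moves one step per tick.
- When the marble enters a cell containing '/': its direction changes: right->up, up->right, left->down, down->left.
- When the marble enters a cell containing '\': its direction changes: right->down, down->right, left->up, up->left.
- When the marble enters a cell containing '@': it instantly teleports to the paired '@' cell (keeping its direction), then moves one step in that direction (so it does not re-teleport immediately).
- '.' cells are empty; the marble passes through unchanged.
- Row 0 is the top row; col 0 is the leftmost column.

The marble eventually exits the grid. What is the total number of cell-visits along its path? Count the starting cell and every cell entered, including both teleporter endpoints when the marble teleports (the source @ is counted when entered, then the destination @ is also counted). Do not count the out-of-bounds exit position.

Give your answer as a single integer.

Step 1: enter (0,2), '.' pass, move down to (1,2)
Step 2: enter (1,2), '.' pass, move down to (2,2)
Step 3: enter (2,2), '.' pass, move down to (3,2)
Step 4: enter (3,2), '.' pass, move down to (4,2)
Step 5: enter (4,2), '.' pass, move down to (5,2)
Step 6: enter (5,2), '.' pass, move down to (6,2)
Step 7: enter (6,2), '.' pass, move down to (7,2)
Step 8: at (7,2) — EXIT via bottom edge, pos 2
Path length (cell visits): 7

Answer: 7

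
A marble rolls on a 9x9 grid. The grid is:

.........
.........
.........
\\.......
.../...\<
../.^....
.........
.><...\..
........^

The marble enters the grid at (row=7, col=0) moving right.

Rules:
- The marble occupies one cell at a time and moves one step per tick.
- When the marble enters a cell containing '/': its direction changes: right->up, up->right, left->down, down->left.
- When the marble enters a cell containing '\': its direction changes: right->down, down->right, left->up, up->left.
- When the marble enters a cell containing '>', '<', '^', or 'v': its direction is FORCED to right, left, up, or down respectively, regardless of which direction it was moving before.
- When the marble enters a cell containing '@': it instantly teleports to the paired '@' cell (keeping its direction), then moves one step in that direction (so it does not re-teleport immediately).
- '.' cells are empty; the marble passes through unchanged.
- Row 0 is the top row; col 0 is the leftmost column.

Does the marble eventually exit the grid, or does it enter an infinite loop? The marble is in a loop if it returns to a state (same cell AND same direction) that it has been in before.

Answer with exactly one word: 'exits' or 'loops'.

Answer: loops

Derivation:
Step 1: enter (7,0), '.' pass, move right to (7,1)
Step 2: enter (7,1), '>' forces right->right, move right to (7,2)
Step 3: enter (7,2), '<' forces right->left, move left to (7,1)
Step 4: enter (7,1), '>' forces left->right, move right to (7,2)
Step 5: at (7,2) dir=right — LOOP DETECTED (seen before)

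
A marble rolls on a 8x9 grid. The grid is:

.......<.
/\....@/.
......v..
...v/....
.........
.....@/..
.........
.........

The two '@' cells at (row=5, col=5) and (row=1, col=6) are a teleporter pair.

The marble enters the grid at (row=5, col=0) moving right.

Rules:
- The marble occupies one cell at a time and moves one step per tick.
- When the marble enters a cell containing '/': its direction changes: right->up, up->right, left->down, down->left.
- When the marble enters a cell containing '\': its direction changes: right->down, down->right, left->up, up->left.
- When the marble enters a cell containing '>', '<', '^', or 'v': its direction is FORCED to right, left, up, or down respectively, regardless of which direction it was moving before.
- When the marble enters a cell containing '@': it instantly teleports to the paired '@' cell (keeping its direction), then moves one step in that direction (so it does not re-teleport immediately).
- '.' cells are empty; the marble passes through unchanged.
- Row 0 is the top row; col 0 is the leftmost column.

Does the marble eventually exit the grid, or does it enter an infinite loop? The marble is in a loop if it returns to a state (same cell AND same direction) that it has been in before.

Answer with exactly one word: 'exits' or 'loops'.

Answer: exits

Derivation:
Step 1: enter (5,0), '.' pass, move right to (5,1)
Step 2: enter (5,1), '.' pass, move right to (5,2)
Step 3: enter (5,2), '.' pass, move right to (5,3)
Step 4: enter (5,3), '.' pass, move right to (5,4)
Step 5: enter (5,4), '.' pass, move right to (5,5)
Step 6: enter (5,5), '@' teleport (5,5)->(1,6), also enter (1,6), move right to (1,7)
Step 7: enter (1,7), '/' deflects right->up, move up to (0,7)
Step 8: enter (0,7), '<' forces up->left, move left to (0,6)
Step 9: enter (0,6), '.' pass, move left to (0,5)
Step 10: enter (0,5), '.' pass, move left to (0,4)
Step 11: enter (0,4), '.' pass, move left to (0,3)
Step 12: enter (0,3), '.' pass, move left to (0,2)
Step 13: enter (0,2), '.' pass, move left to (0,1)
Step 14: enter (0,1), '.' pass, move left to (0,0)
Step 15: enter (0,0), '.' pass, move left to (0,-1)
Step 16: at (0,-1) — EXIT via left edge, pos 0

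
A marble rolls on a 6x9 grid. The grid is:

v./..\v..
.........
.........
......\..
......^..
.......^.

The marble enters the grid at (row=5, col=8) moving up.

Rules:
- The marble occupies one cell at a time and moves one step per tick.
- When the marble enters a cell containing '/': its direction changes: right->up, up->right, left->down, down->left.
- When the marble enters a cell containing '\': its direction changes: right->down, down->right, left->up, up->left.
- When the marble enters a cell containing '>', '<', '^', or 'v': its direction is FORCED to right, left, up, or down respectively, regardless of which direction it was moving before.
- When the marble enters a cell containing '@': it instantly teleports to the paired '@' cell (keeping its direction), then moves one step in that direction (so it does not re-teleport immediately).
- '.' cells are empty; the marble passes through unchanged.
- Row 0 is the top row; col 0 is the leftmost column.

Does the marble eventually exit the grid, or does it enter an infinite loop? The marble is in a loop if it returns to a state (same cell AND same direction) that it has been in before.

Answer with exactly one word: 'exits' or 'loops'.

Answer: exits

Derivation:
Step 1: enter (5,8), '.' pass, move up to (4,8)
Step 2: enter (4,8), '.' pass, move up to (3,8)
Step 3: enter (3,8), '.' pass, move up to (2,8)
Step 4: enter (2,8), '.' pass, move up to (1,8)
Step 5: enter (1,8), '.' pass, move up to (0,8)
Step 6: enter (0,8), '.' pass, move up to (-1,8)
Step 7: at (-1,8) — EXIT via top edge, pos 8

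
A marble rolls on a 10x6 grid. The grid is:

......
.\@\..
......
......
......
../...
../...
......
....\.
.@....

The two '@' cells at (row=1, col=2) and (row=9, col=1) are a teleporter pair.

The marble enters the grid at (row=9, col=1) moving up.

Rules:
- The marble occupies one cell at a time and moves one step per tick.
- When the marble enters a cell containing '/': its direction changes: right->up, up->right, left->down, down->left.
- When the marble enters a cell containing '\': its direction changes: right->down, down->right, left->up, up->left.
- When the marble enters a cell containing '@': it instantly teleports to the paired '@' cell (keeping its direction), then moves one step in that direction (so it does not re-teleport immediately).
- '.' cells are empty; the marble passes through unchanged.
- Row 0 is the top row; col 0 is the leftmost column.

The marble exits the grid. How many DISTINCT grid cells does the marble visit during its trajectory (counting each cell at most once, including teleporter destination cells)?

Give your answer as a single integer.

Answer: 3

Derivation:
Step 1: enter (9,1), '@' teleport (9,1)->(1,2), also enter (1,2), move up to (0,2)
Step 2: enter (0,2), '.' pass, move up to (-1,2)
Step 3: at (-1,2) — EXIT via top edge, pos 2
Distinct cells visited: 3 (path length 3)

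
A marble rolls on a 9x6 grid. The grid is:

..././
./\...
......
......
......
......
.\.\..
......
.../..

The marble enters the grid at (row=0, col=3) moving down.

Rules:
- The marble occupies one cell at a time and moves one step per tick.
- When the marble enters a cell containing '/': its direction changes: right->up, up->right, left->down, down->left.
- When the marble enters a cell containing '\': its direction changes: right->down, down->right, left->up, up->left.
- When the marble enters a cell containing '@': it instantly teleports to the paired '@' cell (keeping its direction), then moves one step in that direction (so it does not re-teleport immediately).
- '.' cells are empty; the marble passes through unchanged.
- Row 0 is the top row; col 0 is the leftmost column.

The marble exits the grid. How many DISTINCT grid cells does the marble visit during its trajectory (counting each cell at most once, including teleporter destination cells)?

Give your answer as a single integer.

Answer: 4

Derivation:
Step 1: enter (0,3), '/' deflects down->left, move left to (0,2)
Step 2: enter (0,2), '.' pass, move left to (0,1)
Step 3: enter (0,1), '.' pass, move left to (0,0)
Step 4: enter (0,0), '.' pass, move left to (0,-1)
Step 5: at (0,-1) — EXIT via left edge, pos 0
Distinct cells visited: 4 (path length 4)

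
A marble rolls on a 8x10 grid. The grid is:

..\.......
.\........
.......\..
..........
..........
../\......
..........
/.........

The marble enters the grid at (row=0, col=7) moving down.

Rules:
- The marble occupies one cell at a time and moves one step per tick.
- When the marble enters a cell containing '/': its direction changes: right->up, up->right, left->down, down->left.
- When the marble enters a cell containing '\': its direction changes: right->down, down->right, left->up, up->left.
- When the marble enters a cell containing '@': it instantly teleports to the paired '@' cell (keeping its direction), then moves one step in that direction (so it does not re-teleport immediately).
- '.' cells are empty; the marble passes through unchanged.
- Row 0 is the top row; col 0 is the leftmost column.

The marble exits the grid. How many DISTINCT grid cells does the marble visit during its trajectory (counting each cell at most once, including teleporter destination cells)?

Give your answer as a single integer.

Answer: 5

Derivation:
Step 1: enter (0,7), '.' pass, move down to (1,7)
Step 2: enter (1,7), '.' pass, move down to (2,7)
Step 3: enter (2,7), '\' deflects down->right, move right to (2,8)
Step 4: enter (2,8), '.' pass, move right to (2,9)
Step 5: enter (2,9), '.' pass, move right to (2,10)
Step 6: at (2,10) — EXIT via right edge, pos 2
Distinct cells visited: 5 (path length 5)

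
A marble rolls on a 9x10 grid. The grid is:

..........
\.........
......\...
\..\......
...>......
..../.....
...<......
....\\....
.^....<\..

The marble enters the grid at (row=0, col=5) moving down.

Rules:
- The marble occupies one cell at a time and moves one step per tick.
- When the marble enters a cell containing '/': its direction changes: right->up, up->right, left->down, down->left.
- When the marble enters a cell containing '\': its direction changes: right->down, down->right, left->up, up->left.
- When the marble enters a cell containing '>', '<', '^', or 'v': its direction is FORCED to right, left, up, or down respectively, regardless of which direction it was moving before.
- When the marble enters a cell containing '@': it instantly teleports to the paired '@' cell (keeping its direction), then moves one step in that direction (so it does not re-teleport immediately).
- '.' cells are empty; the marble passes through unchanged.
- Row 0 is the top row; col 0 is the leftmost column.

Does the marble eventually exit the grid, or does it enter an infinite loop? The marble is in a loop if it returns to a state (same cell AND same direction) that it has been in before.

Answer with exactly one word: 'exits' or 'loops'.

Step 1: enter (0,5), '.' pass, move down to (1,5)
Step 2: enter (1,5), '.' pass, move down to (2,5)
Step 3: enter (2,5), '.' pass, move down to (3,5)
Step 4: enter (3,5), '.' pass, move down to (4,5)
Step 5: enter (4,5), '.' pass, move down to (5,5)
Step 6: enter (5,5), '.' pass, move down to (6,5)
Step 7: enter (6,5), '.' pass, move down to (7,5)
Step 8: enter (7,5), '\' deflects down->right, move right to (7,6)
Step 9: enter (7,6), '.' pass, move right to (7,7)
Step 10: enter (7,7), '.' pass, move right to (7,8)
Step 11: enter (7,8), '.' pass, move right to (7,9)
Step 12: enter (7,9), '.' pass, move right to (7,10)
Step 13: at (7,10) — EXIT via right edge, pos 7

Answer: exits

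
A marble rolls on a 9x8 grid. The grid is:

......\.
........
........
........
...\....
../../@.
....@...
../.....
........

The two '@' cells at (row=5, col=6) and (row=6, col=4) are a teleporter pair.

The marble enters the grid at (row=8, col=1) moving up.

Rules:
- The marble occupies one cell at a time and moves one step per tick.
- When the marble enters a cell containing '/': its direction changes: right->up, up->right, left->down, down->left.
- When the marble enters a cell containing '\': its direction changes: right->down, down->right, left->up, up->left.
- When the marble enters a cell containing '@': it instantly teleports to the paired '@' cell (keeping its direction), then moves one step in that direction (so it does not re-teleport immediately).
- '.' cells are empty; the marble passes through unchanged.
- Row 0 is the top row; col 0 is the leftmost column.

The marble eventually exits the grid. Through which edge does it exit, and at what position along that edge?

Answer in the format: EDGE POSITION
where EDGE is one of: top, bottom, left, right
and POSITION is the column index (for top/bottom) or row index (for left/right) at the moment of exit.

Step 1: enter (8,1), '.' pass, move up to (7,1)
Step 2: enter (7,1), '.' pass, move up to (6,1)
Step 3: enter (6,1), '.' pass, move up to (5,1)
Step 4: enter (5,1), '.' pass, move up to (4,1)
Step 5: enter (4,1), '.' pass, move up to (3,1)
Step 6: enter (3,1), '.' pass, move up to (2,1)
Step 7: enter (2,1), '.' pass, move up to (1,1)
Step 8: enter (1,1), '.' pass, move up to (0,1)
Step 9: enter (0,1), '.' pass, move up to (-1,1)
Step 10: at (-1,1) — EXIT via top edge, pos 1

Answer: top 1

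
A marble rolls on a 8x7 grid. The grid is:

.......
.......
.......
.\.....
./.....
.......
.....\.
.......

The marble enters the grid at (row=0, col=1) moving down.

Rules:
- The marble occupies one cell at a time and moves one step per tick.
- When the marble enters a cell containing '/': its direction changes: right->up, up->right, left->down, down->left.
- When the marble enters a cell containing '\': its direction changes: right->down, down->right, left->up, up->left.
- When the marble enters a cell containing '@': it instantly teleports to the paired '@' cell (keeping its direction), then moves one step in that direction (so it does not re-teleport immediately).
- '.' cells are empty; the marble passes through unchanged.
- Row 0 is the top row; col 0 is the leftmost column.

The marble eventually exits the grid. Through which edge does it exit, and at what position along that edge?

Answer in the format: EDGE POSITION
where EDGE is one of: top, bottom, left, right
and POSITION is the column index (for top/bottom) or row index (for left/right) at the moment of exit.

Step 1: enter (0,1), '.' pass, move down to (1,1)
Step 2: enter (1,1), '.' pass, move down to (2,1)
Step 3: enter (2,1), '.' pass, move down to (3,1)
Step 4: enter (3,1), '\' deflects down->right, move right to (3,2)
Step 5: enter (3,2), '.' pass, move right to (3,3)
Step 6: enter (3,3), '.' pass, move right to (3,4)
Step 7: enter (3,4), '.' pass, move right to (3,5)
Step 8: enter (3,5), '.' pass, move right to (3,6)
Step 9: enter (3,6), '.' pass, move right to (3,7)
Step 10: at (3,7) — EXIT via right edge, pos 3

Answer: right 3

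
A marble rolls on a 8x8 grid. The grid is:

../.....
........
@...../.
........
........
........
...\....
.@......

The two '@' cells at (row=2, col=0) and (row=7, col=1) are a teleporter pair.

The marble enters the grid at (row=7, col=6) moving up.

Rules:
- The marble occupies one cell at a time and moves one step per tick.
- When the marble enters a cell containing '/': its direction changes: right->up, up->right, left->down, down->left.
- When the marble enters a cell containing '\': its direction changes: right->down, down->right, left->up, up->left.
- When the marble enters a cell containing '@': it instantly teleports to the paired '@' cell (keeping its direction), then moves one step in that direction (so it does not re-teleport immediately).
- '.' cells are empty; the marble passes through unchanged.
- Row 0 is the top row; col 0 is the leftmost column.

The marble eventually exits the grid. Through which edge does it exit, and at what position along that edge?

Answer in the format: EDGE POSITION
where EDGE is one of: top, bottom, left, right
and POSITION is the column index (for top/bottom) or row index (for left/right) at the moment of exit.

Step 1: enter (7,6), '.' pass, move up to (6,6)
Step 2: enter (6,6), '.' pass, move up to (5,6)
Step 3: enter (5,6), '.' pass, move up to (4,6)
Step 4: enter (4,6), '.' pass, move up to (3,6)
Step 5: enter (3,6), '.' pass, move up to (2,6)
Step 6: enter (2,6), '/' deflects up->right, move right to (2,7)
Step 7: enter (2,7), '.' pass, move right to (2,8)
Step 8: at (2,8) — EXIT via right edge, pos 2

Answer: right 2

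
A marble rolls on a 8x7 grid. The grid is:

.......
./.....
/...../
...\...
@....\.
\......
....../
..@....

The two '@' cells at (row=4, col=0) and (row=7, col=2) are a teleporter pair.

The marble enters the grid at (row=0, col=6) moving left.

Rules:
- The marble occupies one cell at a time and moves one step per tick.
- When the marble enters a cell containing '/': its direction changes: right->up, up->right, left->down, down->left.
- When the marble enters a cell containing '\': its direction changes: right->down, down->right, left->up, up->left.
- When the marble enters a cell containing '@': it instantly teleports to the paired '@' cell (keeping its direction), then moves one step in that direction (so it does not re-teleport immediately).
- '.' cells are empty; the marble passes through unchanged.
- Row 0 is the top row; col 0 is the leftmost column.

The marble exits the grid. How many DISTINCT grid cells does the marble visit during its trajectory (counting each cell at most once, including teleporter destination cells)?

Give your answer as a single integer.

Answer: 7

Derivation:
Step 1: enter (0,6), '.' pass, move left to (0,5)
Step 2: enter (0,5), '.' pass, move left to (0,4)
Step 3: enter (0,4), '.' pass, move left to (0,3)
Step 4: enter (0,3), '.' pass, move left to (0,2)
Step 5: enter (0,2), '.' pass, move left to (0,1)
Step 6: enter (0,1), '.' pass, move left to (0,0)
Step 7: enter (0,0), '.' pass, move left to (0,-1)
Step 8: at (0,-1) — EXIT via left edge, pos 0
Distinct cells visited: 7 (path length 7)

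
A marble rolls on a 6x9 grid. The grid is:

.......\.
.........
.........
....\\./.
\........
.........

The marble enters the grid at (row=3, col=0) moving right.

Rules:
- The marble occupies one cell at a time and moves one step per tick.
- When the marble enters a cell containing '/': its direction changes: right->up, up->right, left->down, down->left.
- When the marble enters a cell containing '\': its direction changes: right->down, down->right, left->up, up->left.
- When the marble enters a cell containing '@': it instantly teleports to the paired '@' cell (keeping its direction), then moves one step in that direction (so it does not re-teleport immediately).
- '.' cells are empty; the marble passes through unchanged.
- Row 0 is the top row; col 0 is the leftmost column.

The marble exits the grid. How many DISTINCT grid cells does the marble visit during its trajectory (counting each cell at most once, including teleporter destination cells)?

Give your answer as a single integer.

Answer: 7

Derivation:
Step 1: enter (3,0), '.' pass, move right to (3,1)
Step 2: enter (3,1), '.' pass, move right to (3,2)
Step 3: enter (3,2), '.' pass, move right to (3,3)
Step 4: enter (3,3), '.' pass, move right to (3,4)
Step 5: enter (3,4), '\' deflects right->down, move down to (4,4)
Step 6: enter (4,4), '.' pass, move down to (5,4)
Step 7: enter (5,4), '.' pass, move down to (6,4)
Step 8: at (6,4) — EXIT via bottom edge, pos 4
Distinct cells visited: 7 (path length 7)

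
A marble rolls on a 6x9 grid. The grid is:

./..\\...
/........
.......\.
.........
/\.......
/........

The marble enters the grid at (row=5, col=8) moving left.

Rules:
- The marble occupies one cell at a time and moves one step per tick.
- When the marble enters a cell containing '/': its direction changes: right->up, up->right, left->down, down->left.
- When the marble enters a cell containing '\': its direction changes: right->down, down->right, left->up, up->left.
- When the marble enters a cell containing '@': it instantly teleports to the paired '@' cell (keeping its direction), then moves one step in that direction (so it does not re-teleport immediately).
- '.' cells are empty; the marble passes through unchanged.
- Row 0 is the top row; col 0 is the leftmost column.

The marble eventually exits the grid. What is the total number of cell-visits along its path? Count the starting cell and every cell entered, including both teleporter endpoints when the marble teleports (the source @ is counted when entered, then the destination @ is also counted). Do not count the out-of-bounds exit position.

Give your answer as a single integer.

Answer: 9

Derivation:
Step 1: enter (5,8), '.' pass, move left to (5,7)
Step 2: enter (5,7), '.' pass, move left to (5,6)
Step 3: enter (5,6), '.' pass, move left to (5,5)
Step 4: enter (5,5), '.' pass, move left to (5,4)
Step 5: enter (5,4), '.' pass, move left to (5,3)
Step 6: enter (5,3), '.' pass, move left to (5,2)
Step 7: enter (5,2), '.' pass, move left to (5,1)
Step 8: enter (5,1), '.' pass, move left to (5,0)
Step 9: enter (5,0), '/' deflects left->down, move down to (6,0)
Step 10: at (6,0) — EXIT via bottom edge, pos 0
Path length (cell visits): 9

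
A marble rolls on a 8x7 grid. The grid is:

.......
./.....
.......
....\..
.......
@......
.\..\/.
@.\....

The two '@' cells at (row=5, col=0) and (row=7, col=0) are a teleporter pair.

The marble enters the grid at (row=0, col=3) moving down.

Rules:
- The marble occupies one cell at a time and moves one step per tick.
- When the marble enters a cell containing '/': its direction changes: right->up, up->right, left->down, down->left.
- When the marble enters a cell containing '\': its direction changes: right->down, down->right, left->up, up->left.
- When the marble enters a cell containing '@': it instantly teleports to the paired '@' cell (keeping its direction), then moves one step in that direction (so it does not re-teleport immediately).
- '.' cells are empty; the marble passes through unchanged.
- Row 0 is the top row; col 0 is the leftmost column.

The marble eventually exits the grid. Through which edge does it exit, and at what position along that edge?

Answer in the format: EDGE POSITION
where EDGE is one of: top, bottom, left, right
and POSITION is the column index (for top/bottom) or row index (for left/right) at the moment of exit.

Answer: bottom 3

Derivation:
Step 1: enter (0,3), '.' pass, move down to (1,3)
Step 2: enter (1,3), '.' pass, move down to (2,3)
Step 3: enter (2,3), '.' pass, move down to (3,3)
Step 4: enter (3,3), '.' pass, move down to (4,3)
Step 5: enter (4,3), '.' pass, move down to (5,3)
Step 6: enter (5,3), '.' pass, move down to (6,3)
Step 7: enter (6,3), '.' pass, move down to (7,3)
Step 8: enter (7,3), '.' pass, move down to (8,3)
Step 9: at (8,3) — EXIT via bottom edge, pos 3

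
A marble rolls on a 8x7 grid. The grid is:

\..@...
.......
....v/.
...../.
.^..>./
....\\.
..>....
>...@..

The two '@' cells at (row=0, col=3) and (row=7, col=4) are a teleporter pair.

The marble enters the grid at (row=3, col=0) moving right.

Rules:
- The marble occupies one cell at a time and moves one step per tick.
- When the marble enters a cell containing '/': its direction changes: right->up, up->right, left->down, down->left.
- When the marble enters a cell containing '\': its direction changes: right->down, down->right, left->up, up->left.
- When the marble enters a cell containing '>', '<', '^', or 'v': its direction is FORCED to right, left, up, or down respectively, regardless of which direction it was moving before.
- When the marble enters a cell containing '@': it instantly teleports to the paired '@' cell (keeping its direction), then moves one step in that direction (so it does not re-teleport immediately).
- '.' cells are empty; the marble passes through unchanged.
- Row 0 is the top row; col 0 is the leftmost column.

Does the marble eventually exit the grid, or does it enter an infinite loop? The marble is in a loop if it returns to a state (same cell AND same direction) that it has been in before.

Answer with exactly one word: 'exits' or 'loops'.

Step 1: enter (3,0), '.' pass, move right to (3,1)
Step 2: enter (3,1), '.' pass, move right to (3,2)
Step 3: enter (3,2), '.' pass, move right to (3,3)
Step 4: enter (3,3), '.' pass, move right to (3,4)
Step 5: enter (3,4), '.' pass, move right to (3,5)
Step 6: enter (3,5), '/' deflects right->up, move up to (2,5)
Step 7: enter (2,5), '/' deflects up->right, move right to (2,6)
Step 8: enter (2,6), '.' pass, move right to (2,7)
Step 9: at (2,7) — EXIT via right edge, pos 2

Answer: exits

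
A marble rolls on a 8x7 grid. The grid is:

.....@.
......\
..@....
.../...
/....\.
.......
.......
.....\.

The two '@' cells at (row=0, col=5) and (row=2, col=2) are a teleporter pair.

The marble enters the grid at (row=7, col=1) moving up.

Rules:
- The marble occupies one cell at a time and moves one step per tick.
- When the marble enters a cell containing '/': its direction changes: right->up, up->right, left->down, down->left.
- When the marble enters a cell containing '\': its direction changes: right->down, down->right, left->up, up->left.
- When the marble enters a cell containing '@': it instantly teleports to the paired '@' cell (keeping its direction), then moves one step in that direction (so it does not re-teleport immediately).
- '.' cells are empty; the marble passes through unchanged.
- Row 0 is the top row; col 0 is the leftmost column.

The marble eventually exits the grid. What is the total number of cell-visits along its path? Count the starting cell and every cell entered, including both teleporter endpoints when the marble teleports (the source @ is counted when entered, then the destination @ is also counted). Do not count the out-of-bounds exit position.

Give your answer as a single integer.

Answer: 8

Derivation:
Step 1: enter (7,1), '.' pass, move up to (6,1)
Step 2: enter (6,1), '.' pass, move up to (5,1)
Step 3: enter (5,1), '.' pass, move up to (4,1)
Step 4: enter (4,1), '.' pass, move up to (3,1)
Step 5: enter (3,1), '.' pass, move up to (2,1)
Step 6: enter (2,1), '.' pass, move up to (1,1)
Step 7: enter (1,1), '.' pass, move up to (0,1)
Step 8: enter (0,1), '.' pass, move up to (-1,1)
Step 9: at (-1,1) — EXIT via top edge, pos 1
Path length (cell visits): 8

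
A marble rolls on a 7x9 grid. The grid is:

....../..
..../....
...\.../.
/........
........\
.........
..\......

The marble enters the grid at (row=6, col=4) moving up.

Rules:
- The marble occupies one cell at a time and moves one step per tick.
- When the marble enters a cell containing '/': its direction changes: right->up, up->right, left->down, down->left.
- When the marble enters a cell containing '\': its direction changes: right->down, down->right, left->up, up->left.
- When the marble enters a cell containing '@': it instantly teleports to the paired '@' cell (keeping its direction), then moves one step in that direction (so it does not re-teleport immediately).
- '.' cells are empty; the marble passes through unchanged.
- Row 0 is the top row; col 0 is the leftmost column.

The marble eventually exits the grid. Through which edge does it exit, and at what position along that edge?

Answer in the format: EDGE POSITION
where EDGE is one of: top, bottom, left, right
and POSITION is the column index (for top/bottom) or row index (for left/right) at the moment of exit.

Answer: right 1

Derivation:
Step 1: enter (6,4), '.' pass, move up to (5,4)
Step 2: enter (5,4), '.' pass, move up to (4,4)
Step 3: enter (4,4), '.' pass, move up to (3,4)
Step 4: enter (3,4), '.' pass, move up to (2,4)
Step 5: enter (2,4), '.' pass, move up to (1,4)
Step 6: enter (1,4), '/' deflects up->right, move right to (1,5)
Step 7: enter (1,5), '.' pass, move right to (1,6)
Step 8: enter (1,6), '.' pass, move right to (1,7)
Step 9: enter (1,7), '.' pass, move right to (1,8)
Step 10: enter (1,8), '.' pass, move right to (1,9)
Step 11: at (1,9) — EXIT via right edge, pos 1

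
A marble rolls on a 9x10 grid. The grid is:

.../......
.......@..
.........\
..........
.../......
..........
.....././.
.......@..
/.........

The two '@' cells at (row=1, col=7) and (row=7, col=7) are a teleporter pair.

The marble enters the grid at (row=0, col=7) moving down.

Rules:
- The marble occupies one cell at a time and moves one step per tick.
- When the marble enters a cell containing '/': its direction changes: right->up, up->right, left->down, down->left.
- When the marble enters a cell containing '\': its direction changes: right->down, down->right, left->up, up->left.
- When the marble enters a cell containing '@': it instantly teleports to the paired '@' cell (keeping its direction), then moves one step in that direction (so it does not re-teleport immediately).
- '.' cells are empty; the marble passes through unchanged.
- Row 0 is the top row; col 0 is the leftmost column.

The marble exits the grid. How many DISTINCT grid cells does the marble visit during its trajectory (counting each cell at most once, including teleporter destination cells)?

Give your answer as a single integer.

Step 1: enter (0,7), '.' pass, move down to (1,7)
Step 2: enter (1,7), '@' teleport (1,7)->(7,7), also enter (7,7), move down to (8,7)
Step 3: enter (8,7), '.' pass, move down to (9,7)
Step 4: at (9,7) — EXIT via bottom edge, pos 7
Distinct cells visited: 4 (path length 4)

Answer: 4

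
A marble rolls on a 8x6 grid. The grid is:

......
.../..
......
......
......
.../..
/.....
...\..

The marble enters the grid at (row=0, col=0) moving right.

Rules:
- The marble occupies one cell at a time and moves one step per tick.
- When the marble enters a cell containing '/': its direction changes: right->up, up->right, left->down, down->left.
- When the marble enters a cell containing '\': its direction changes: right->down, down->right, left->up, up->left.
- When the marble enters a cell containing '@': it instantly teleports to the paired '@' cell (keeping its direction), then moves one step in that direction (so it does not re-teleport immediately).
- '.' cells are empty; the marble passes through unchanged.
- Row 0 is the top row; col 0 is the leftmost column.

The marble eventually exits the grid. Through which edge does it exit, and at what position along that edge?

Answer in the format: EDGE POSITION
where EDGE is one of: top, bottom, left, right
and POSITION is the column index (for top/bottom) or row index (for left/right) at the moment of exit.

Answer: right 0

Derivation:
Step 1: enter (0,0), '.' pass, move right to (0,1)
Step 2: enter (0,1), '.' pass, move right to (0,2)
Step 3: enter (0,2), '.' pass, move right to (0,3)
Step 4: enter (0,3), '.' pass, move right to (0,4)
Step 5: enter (0,4), '.' pass, move right to (0,5)
Step 6: enter (0,5), '.' pass, move right to (0,6)
Step 7: at (0,6) — EXIT via right edge, pos 0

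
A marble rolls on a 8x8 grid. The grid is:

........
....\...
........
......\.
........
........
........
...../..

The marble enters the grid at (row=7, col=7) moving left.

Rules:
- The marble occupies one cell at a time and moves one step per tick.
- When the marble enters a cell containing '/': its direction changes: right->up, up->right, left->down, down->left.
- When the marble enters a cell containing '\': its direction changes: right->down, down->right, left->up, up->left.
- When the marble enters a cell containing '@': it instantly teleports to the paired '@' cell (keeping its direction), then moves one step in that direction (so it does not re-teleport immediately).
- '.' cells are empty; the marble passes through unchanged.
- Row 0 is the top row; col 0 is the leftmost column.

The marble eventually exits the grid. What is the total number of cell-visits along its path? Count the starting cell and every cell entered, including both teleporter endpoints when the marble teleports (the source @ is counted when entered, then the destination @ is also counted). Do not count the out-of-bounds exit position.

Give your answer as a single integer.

Step 1: enter (7,7), '.' pass, move left to (7,6)
Step 2: enter (7,6), '.' pass, move left to (7,5)
Step 3: enter (7,5), '/' deflects left->down, move down to (8,5)
Step 4: at (8,5) — EXIT via bottom edge, pos 5
Path length (cell visits): 3

Answer: 3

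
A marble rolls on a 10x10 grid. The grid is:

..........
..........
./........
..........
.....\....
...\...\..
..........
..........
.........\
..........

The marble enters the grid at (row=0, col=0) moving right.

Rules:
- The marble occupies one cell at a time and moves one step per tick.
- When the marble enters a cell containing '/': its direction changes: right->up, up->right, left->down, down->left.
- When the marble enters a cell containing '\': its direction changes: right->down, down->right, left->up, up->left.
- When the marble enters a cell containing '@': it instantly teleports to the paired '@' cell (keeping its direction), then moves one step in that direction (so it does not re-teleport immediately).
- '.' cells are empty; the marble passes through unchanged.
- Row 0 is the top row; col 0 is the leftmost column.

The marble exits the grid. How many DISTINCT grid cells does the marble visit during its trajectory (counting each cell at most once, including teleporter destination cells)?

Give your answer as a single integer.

Answer: 10

Derivation:
Step 1: enter (0,0), '.' pass, move right to (0,1)
Step 2: enter (0,1), '.' pass, move right to (0,2)
Step 3: enter (0,2), '.' pass, move right to (0,3)
Step 4: enter (0,3), '.' pass, move right to (0,4)
Step 5: enter (0,4), '.' pass, move right to (0,5)
Step 6: enter (0,5), '.' pass, move right to (0,6)
Step 7: enter (0,6), '.' pass, move right to (0,7)
Step 8: enter (0,7), '.' pass, move right to (0,8)
Step 9: enter (0,8), '.' pass, move right to (0,9)
Step 10: enter (0,9), '.' pass, move right to (0,10)
Step 11: at (0,10) — EXIT via right edge, pos 0
Distinct cells visited: 10 (path length 10)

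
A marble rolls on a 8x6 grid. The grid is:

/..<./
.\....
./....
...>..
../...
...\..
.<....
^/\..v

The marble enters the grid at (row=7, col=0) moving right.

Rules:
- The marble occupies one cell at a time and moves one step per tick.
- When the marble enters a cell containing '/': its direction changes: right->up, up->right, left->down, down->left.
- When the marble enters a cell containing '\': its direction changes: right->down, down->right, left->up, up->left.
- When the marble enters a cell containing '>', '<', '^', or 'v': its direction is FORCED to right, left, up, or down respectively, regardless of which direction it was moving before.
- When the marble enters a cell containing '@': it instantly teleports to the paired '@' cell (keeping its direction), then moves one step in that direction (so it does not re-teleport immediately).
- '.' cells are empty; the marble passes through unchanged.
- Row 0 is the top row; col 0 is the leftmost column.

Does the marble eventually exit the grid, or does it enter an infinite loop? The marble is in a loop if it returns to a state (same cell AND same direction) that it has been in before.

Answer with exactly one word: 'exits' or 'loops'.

Answer: loops

Derivation:
Step 1: enter (7,0), '^' forces right->up, move up to (6,0)
Step 2: enter (6,0), '.' pass, move up to (5,0)
Step 3: enter (5,0), '.' pass, move up to (4,0)
Step 4: enter (4,0), '.' pass, move up to (3,0)
Step 5: enter (3,0), '.' pass, move up to (2,0)
Step 6: enter (2,0), '.' pass, move up to (1,0)
Step 7: enter (1,0), '.' pass, move up to (0,0)
Step 8: enter (0,0), '/' deflects up->right, move right to (0,1)
Step 9: enter (0,1), '.' pass, move right to (0,2)
Step 10: enter (0,2), '.' pass, move right to (0,3)
Step 11: enter (0,3), '<' forces right->left, move left to (0,2)
Step 12: enter (0,2), '.' pass, move left to (0,1)
Step 13: enter (0,1), '.' pass, move left to (0,0)
Step 14: enter (0,0), '/' deflects left->down, move down to (1,0)
Step 15: enter (1,0), '.' pass, move down to (2,0)
Step 16: enter (2,0), '.' pass, move down to (3,0)
Step 17: enter (3,0), '.' pass, move down to (4,0)
Step 18: enter (4,0), '.' pass, move down to (5,0)
Step 19: enter (5,0), '.' pass, move down to (6,0)
Step 20: enter (6,0), '.' pass, move down to (7,0)
Step 21: enter (7,0), '^' forces down->up, move up to (6,0)
Step 22: at (6,0) dir=up — LOOP DETECTED (seen before)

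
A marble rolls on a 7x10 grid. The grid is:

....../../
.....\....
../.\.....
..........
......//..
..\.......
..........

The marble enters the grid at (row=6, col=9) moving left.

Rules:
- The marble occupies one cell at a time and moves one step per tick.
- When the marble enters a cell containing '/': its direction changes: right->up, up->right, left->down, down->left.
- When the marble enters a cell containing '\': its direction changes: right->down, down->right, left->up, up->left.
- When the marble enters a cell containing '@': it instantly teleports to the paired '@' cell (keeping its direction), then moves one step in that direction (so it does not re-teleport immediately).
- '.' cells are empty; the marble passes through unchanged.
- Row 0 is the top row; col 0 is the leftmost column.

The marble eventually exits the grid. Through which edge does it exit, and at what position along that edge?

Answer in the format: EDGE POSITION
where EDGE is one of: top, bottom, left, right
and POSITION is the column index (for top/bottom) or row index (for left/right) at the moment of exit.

Answer: left 6

Derivation:
Step 1: enter (6,9), '.' pass, move left to (6,8)
Step 2: enter (6,8), '.' pass, move left to (6,7)
Step 3: enter (6,7), '.' pass, move left to (6,6)
Step 4: enter (6,6), '.' pass, move left to (6,5)
Step 5: enter (6,5), '.' pass, move left to (6,4)
Step 6: enter (6,4), '.' pass, move left to (6,3)
Step 7: enter (6,3), '.' pass, move left to (6,2)
Step 8: enter (6,2), '.' pass, move left to (6,1)
Step 9: enter (6,1), '.' pass, move left to (6,0)
Step 10: enter (6,0), '.' pass, move left to (6,-1)
Step 11: at (6,-1) — EXIT via left edge, pos 6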